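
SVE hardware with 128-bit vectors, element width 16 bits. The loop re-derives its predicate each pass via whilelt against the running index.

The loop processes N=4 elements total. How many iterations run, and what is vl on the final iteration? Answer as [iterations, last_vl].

[iterations, last_vl] = [1, 4]

lane count: 128 div 16 = 8
N=4: ⌈4/8⌉ = 1 iters; last vl = 4 − 0×8 = 4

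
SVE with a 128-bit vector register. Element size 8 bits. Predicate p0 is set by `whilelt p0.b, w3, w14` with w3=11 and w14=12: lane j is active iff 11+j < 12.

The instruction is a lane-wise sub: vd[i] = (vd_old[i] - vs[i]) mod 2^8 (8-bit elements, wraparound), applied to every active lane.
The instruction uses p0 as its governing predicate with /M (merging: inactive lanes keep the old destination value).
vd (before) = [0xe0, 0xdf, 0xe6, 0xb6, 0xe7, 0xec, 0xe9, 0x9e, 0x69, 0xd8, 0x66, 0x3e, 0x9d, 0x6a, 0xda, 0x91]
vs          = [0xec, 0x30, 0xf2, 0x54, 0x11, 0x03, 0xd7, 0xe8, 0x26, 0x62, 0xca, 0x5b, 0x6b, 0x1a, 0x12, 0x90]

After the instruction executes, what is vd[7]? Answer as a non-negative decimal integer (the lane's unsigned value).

lane count: 128 div 8 = 16
active while 11+j < 12, i.e. j ∈ [0,1) capped at 16 ⇒ 1
[0] sub(0xe0,0xec) = 0xf4
[1] tail/keep = 0xdf
[2] tail/keep = 0xe6
[3] tail/keep = 0xb6
[4] tail/keep = 0xe7
[5] tail/keep = 0xec
[6] tail/keep = 0xe9
[7] tail/keep = 0x9e
[8] tail/keep = 0x69
[9] tail/keep = 0xd8
[10] tail/keep = 0x66
[11] tail/keep = 0x3e
[12] tail/keep = 0x9d
[13] tail/keep = 0x6a
[14] tail/keep = 0xda
[15] tail/keep = 0x91

vd[7] = 158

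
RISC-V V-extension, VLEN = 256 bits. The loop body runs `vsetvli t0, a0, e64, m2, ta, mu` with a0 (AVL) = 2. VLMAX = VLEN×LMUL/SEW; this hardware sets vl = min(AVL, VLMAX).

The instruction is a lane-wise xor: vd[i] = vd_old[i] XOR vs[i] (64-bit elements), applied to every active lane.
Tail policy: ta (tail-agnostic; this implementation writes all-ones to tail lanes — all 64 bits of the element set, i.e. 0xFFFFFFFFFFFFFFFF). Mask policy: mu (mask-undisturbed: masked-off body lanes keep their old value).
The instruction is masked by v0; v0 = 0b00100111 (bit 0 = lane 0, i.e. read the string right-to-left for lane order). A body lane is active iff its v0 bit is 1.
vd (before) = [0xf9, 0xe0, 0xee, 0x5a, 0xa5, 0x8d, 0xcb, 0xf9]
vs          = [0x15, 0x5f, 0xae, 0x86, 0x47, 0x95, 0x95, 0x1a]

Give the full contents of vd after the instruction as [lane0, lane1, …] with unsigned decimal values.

vd = [236, 191, 18446744073709551615, 18446744073709551615, 18446744073709551615, 18446744073709551615, 18446744073709551615, 18446744073709551615]

VLMAX = VLEN×LMUL/SEW = 256×2/64 = 8
AVL=2 ≤ VLMAX=8, so vl = 2
  i=0: xor(0xf9,0x15) → 236
  i=1: xor(0xe0,0x5f) → 191
  i=2: tail/ones → 18446744073709551615
  i=3: tail/ones → 18446744073709551615
  i=4: tail/ones → 18446744073709551615
  i=5: tail/ones → 18446744073709551615
  i=6: tail/ones → 18446744073709551615
  i=7: tail/ones → 18446744073709551615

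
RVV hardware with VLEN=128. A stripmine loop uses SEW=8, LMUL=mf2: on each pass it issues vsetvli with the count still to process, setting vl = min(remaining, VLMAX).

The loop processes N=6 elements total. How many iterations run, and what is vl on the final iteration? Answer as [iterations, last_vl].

[iterations, last_vl] = [1, 6]

VLMAX = (128 × 1/2) / 8 = 8 lanes
6 elements at 8/iter → 1 passes, remainder 6 on the last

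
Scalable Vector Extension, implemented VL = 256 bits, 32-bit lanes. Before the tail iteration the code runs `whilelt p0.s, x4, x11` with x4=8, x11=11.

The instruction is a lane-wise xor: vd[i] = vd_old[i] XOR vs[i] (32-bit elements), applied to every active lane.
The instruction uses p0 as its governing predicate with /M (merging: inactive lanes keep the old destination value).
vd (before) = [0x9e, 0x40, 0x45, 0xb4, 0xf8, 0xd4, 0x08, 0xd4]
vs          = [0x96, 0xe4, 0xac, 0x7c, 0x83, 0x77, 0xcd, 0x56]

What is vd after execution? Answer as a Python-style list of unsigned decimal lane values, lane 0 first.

vd = [8, 164, 233, 180, 248, 212, 8, 212]

register lanes = 256/32 = 8
active while 8+j < 11, i.e. j ∈ [0,3) capped at 8 ⇒ 3
lane  0: xor(0x9e,0x96) ⇒ 0x08
lane  1: xor(0x40,0xe4) ⇒ 0xa4
lane  2: xor(0x45,0xac) ⇒ 0xe9
lane  3: tail/keep ⇒ 0xb4
lane  4: tail/keep ⇒ 0xf8
lane  5: tail/keep ⇒ 0xd4
lane  6: tail/keep ⇒ 0x08
lane  7: tail/keep ⇒ 0xd4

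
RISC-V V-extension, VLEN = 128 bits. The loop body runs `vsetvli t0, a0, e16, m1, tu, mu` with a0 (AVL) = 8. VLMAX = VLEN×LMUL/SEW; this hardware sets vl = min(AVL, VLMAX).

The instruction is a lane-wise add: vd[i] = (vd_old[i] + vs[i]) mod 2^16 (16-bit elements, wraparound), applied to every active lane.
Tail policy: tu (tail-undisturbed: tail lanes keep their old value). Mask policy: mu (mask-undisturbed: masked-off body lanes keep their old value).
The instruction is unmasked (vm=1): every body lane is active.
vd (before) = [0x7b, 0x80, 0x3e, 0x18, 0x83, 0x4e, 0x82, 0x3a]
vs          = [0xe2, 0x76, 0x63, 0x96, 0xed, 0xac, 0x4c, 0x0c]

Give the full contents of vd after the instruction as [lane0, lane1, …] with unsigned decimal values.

lanes per group: 128·1/16 = 8
vl = min(AVL, VLMAX) = min(8, 8) = 8
[0] add(0x7b,0xe2) = 0x15d
[1] add(0x80,0x76) = 0xf6
[2] add(0x3e,0x63) = 0xa1
[3] add(0x18,0x96) = 0xae
[4] add(0x83,0xed) = 0x170
[5] add(0x4e,0xac) = 0xfa
[6] add(0x82,0x4c) = 0xce
[7] add(0x3a,0x0c) = 0x46

vd = [349, 246, 161, 174, 368, 250, 206, 70]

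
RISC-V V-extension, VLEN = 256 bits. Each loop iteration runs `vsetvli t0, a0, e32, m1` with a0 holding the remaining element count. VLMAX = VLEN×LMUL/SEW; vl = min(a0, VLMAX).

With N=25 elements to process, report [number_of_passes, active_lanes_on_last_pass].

VLMAX = VLEN×LMUL/SEW = 256×1/32 = 8
iterations = ceil(25/8) = 4; final-pass vl = 1

[iterations, last_vl] = [4, 1]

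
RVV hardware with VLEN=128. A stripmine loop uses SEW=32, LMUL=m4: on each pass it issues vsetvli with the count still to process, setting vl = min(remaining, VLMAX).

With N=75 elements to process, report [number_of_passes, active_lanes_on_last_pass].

lanes per group: 128·4/32 = 16
75 elements at 16/iter → 5 passes, remainder 11 on the last

[iterations, last_vl] = [5, 11]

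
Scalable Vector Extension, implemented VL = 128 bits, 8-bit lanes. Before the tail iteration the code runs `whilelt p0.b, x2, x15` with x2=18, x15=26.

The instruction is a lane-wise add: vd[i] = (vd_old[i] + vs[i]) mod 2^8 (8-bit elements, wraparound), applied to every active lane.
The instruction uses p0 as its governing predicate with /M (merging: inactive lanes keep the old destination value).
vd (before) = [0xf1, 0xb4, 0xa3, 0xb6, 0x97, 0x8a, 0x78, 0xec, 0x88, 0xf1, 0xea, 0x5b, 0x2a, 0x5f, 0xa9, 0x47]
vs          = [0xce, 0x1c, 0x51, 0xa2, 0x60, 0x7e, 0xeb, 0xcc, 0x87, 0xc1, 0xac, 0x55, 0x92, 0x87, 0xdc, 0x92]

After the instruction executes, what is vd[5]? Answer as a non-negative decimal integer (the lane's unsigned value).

vd[5] = 8

lane count: 128 div 8 = 16
whilelt: lane j active iff 18+j < 26 → j < 8 → 8 active
vd[0] add(0xf1,0xce) -> 0xbf
vd[1] add(0xb4,0x1c) -> 0xd0
vd[2] add(0xa3,0x51) -> 0xf4
vd[3] add(0xb6,0xa2) -> 0x58
vd[4] add(0x97,0x60) -> 0xf7
vd[5] add(0x8a,0x7e) -> 0x08
vd[6] add(0x78,0xeb) -> 0x63
vd[7] add(0xec,0xcc) -> 0xb8
vd[8] tail/keep -> 0x88
vd[9] tail/keep -> 0xf1
vd[10] tail/keep -> 0xea
vd[11] tail/keep -> 0x5b
vd[12] tail/keep -> 0x2a
vd[13] tail/keep -> 0x5f
vd[14] tail/keep -> 0xa9
vd[15] tail/keep -> 0x47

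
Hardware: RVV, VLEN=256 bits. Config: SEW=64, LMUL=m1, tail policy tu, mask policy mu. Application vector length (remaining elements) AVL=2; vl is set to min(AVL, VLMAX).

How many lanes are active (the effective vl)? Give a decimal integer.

VLMAX = (256 × 1) / 64 = 4 lanes
vl = min(AVL, VLMAX) = min(2, 4) = 2

vl = 2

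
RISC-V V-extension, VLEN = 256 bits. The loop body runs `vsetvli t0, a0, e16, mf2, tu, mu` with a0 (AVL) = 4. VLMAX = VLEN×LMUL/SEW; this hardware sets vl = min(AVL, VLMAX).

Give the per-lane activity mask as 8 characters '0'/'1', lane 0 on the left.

VLMAX = (256 × 1/2) / 16 = 8 lanes
vl ← min(4, 8) = 4
bits (lane 0 leftmost): 11110000

predicate = 11110000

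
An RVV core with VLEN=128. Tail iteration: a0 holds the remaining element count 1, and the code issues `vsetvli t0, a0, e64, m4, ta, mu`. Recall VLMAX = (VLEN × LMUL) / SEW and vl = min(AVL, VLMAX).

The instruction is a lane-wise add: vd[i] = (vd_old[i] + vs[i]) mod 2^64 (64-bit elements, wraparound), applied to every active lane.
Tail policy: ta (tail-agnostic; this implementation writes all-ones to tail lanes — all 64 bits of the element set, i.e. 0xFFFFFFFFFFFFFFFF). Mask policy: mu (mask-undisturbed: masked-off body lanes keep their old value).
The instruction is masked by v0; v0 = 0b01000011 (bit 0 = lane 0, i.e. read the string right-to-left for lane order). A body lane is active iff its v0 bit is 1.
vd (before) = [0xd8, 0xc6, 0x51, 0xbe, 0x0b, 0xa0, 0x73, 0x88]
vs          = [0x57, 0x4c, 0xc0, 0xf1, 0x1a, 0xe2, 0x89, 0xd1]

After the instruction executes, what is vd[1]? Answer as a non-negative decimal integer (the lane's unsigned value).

vd[1] = 18446744073709551615

VLMAX = (128 × 4) / 64 = 8 lanes
AVL=1 ≤ VLMAX=8, so vl = 1
  i=0: add(0xd8,0x57) → 303
  i=1: tail/ones → 18446744073709551615
  i=2: tail/ones → 18446744073709551615
  i=3: tail/ones → 18446744073709551615
  i=4: tail/ones → 18446744073709551615
  i=5: tail/ones → 18446744073709551615
  i=6: tail/ones → 18446744073709551615
  i=7: tail/ones → 18446744073709551615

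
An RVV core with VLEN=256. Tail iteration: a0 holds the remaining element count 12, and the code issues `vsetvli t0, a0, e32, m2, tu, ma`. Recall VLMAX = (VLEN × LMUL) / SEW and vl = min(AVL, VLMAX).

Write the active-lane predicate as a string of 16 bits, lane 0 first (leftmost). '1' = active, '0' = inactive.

VLMAX = (256 × 2) / 32 = 16 lanes
vl = min(AVL, VLMAX) = min(12, 16) = 12
bits (lane 0 leftmost): 1111111111110000

predicate = 1111111111110000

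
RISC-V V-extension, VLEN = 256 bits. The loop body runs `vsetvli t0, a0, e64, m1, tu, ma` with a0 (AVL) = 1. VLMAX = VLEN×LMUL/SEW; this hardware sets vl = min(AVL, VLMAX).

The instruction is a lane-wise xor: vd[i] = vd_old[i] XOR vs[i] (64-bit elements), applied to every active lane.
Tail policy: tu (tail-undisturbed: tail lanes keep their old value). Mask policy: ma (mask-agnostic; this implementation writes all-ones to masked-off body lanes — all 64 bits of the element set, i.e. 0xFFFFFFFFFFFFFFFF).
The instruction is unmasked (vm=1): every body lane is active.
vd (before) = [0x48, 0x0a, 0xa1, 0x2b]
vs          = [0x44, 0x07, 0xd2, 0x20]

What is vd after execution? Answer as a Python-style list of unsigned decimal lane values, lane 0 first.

vd = [12, 10, 161, 43]

lanes per group: 256·1/64 = 4
vl = min(AVL, VLMAX) = min(1, 4) = 1
vd[0] xor(0x48,0x44) -> 0x0c
vd[1] tail/keep -> 0x0a
vd[2] tail/keep -> 0xa1
vd[3] tail/keep -> 0x2b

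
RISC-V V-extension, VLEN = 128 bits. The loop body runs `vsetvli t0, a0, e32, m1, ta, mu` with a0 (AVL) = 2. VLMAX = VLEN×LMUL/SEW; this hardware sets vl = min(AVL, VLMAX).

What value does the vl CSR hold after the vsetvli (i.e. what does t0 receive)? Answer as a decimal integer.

vl = 2

lanes per group: 128·1/32 = 4
vl ← min(2, 4) = 2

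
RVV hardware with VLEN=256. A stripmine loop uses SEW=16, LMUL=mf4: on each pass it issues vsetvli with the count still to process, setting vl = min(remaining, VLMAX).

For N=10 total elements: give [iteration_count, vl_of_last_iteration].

lanes per group: 256·1/4/16 = 4
iterations = ceil(10/4) = 3; final-pass vl = 2

[iterations, last_vl] = [3, 2]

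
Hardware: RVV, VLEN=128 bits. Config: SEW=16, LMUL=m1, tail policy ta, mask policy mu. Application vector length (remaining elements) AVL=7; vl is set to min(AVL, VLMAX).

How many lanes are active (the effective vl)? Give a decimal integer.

vl = 7

lanes per group: 128·1/16 = 8
vl ← min(7, 8) = 7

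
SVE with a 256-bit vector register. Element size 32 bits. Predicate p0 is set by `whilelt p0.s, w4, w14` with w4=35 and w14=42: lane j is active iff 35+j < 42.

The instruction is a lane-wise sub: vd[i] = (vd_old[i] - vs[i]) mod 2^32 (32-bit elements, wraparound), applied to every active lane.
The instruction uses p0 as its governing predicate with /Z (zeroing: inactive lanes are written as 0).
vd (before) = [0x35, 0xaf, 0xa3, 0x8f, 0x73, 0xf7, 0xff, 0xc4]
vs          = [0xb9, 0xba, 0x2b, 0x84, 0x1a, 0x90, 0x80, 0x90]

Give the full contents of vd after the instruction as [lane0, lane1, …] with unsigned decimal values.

register lanes = 256/32 = 8
whilelt: lane j active iff 35+j < 42 → j < 7 → 7 active
  i=0: sub(0x35,0xb9) → 4294967164
  i=1: sub(0xaf,0xba) → 4294967285
  i=2: sub(0xa3,0x2b) → 120
  i=3: sub(0x8f,0x84) → 11
  i=4: sub(0x73,0x1a) → 89
  i=5: sub(0xf7,0x90) → 103
  i=6: sub(0xff,0x80) → 127
  i=7: tail/zero → 0

vd = [4294967164, 4294967285, 120, 11, 89, 103, 127, 0]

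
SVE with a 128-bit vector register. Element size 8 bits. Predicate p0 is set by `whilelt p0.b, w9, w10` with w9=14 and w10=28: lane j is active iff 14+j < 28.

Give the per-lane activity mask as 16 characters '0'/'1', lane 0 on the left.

128-bit reg / 8-bit elem → 16 lanes
p0[j] = (14+j < 28); true for j=0..13 → 14 lanes set
bits (lane 0 leftmost): 1111111111111100

predicate = 1111111111111100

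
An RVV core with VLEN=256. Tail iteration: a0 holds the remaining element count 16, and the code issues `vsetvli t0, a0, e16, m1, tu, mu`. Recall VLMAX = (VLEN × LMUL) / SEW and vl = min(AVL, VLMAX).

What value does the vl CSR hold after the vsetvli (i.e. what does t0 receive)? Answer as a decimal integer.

vl = 16

VLMAX = (256 × 1) / 16 = 16 lanes
AVL=16 ≤ VLMAX=16, so vl = 16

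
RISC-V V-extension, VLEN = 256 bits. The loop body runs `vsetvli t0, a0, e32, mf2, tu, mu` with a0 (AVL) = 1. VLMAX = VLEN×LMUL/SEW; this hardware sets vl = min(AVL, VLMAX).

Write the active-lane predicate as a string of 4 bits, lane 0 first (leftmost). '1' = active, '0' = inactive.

lanes per group: 256·1/2/32 = 4
AVL=1 ≤ VLMAX=4, so vl = 1
bits (lane 0 leftmost): 1000

predicate = 1000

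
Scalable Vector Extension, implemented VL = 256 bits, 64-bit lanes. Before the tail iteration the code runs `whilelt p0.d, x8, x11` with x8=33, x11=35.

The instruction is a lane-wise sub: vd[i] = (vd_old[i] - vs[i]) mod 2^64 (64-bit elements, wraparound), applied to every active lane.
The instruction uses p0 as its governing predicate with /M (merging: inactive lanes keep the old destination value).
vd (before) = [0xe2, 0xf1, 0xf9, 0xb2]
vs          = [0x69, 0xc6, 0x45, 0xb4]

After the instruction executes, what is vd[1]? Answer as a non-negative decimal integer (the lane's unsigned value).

vd[1] = 43

register lanes = 256/64 = 4
active while 33+j < 35, i.e. j ∈ [0,2) capped at 4 ⇒ 2
[0] sub(0xe2,0x69) = 0x79
[1] sub(0xf1,0xc6) = 0x2b
[2] tail/keep = 0xf9
[3] tail/keep = 0xb2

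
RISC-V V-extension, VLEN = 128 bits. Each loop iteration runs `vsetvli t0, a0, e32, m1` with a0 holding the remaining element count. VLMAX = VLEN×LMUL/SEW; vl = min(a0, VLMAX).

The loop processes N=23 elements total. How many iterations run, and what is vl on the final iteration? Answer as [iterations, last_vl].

[iterations, last_vl] = [6, 3]

lanes per group: 128·1/32 = 4
23 elements at 4/iter → 6 passes, remainder 3 on the last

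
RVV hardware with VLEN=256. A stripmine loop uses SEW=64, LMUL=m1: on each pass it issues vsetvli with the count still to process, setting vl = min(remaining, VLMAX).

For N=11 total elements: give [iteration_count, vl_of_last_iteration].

lanes per group: 256·1/64 = 4
N=11: ⌈11/4⌉ = 3 iters; last vl = 11 − 2×4 = 3

[iterations, last_vl] = [3, 3]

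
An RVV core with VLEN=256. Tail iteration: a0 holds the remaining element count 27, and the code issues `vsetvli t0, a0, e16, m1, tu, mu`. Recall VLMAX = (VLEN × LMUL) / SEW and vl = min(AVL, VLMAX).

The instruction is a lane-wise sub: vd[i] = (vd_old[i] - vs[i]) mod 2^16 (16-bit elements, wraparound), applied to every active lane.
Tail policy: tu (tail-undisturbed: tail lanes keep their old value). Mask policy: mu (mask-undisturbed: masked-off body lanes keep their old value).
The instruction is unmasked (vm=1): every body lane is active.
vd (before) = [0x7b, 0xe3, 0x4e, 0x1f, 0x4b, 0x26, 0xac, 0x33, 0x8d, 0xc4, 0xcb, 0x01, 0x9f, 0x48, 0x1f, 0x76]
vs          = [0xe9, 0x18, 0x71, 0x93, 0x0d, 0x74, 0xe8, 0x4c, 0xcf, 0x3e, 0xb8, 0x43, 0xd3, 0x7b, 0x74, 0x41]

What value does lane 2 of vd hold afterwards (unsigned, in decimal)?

lanes per group: 256·1/16 = 16
vl = min(AVL, VLMAX) = min(27, 16) = 16
vd[0] sub(0x7b,0xe9) -> 0xff92
vd[1] sub(0xe3,0x18) -> 0xcb
vd[2] sub(0x4e,0x71) -> 0xffdd
vd[3] sub(0x1f,0x93) -> 0xff8c
vd[4] sub(0x4b,0x0d) -> 0x3e
vd[5] sub(0x26,0x74) -> 0xffb2
vd[6] sub(0xac,0xe8) -> 0xffc4
vd[7] sub(0x33,0x4c) -> 0xffe7
vd[8] sub(0x8d,0xcf) -> 0xffbe
vd[9] sub(0xc4,0x3e) -> 0x86
vd[10] sub(0xcb,0xb8) -> 0x13
vd[11] sub(0x01,0x43) -> 0xffbe
vd[12] sub(0x9f,0xd3) -> 0xffcc
vd[13] sub(0x48,0x7b) -> 0xffcd
vd[14] sub(0x1f,0x74) -> 0xffab
vd[15] sub(0x76,0x41) -> 0x35

vd[2] = 65501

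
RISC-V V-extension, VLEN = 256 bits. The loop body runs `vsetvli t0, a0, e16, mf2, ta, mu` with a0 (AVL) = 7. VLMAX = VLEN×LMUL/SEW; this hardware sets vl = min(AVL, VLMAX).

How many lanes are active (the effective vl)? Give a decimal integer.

vl = 7

lanes per group: 256·1/2/16 = 8
vl ← min(7, 8) = 7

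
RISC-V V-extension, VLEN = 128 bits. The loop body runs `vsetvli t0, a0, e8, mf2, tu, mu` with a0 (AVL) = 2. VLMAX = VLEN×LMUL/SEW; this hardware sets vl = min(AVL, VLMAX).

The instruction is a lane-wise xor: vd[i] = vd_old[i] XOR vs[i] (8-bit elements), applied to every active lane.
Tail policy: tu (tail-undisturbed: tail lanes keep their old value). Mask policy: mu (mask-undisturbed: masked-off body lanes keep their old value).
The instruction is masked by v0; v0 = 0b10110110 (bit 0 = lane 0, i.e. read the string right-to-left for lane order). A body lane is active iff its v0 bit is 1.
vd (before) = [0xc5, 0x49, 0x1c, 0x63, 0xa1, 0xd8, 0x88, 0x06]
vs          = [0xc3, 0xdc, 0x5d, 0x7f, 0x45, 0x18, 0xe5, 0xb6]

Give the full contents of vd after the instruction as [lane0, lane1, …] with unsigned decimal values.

vd = [197, 149, 28, 99, 161, 216, 136, 6]

VLMAX = VLEN×LMUL/SEW = 128×1/2/8 = 8
vl = min(AVL, VLMAX) = min(2, 8) = 2
vd[0] mask-off/keep -> 0xc5
vd[1] xor(0x49,0xdc) -> 0x95
vd[2] tail/keep -> 0x1c
vd[3] tail/keep -> 0x63
vd[4] tail/keep -> 0xa1
vd[5] tail/keep -> 0xd8
vd[6] tail/keep -> 0x88
vd[7] tail/keep -> 0x06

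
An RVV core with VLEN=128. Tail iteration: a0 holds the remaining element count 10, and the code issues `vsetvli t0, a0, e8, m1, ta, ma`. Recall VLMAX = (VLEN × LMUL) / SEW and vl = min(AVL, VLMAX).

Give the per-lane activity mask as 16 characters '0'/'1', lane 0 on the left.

predicate = 1111111111000000

lanes per group: 128·1/8 = 16
vl = min(AVL, VLMAX) = min(10, 16) = 10
bits (lane 0 leftmost): 1111111111000000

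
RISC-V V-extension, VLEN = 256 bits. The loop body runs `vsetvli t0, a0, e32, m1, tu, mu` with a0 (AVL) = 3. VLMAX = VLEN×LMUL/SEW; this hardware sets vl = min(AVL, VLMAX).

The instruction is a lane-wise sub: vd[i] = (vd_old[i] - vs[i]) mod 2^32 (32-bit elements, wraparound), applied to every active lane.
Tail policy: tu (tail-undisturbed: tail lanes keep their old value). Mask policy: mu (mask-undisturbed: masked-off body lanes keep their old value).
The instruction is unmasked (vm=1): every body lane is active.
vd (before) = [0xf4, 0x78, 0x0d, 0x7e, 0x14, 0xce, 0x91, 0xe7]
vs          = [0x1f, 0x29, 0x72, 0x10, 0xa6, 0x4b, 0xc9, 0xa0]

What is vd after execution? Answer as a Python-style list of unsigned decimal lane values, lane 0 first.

vd = [213, 79, 4294967195, 126, 20, 206, 145, 231]

VLMAX = (256 × 1) / 32 = 8 lanes
vl = min(AVL, VLMAX) = min(3, 8) = 3
vd[0] sub(0xf4,0x1f) -> 0xd5
vd[1] sub(0x78,0x29) -> 0x4f
vd[2] sub(0x0d,0x72) -> 0xffffff9b
vd[3] tail/keep -> 0x7e
vd[4] tail/keep -> 0x14
vd[5] tail/keep -> 0xce
vd[6] tail/keep -> 0x91
vd[7] tail/keep -> 0xe7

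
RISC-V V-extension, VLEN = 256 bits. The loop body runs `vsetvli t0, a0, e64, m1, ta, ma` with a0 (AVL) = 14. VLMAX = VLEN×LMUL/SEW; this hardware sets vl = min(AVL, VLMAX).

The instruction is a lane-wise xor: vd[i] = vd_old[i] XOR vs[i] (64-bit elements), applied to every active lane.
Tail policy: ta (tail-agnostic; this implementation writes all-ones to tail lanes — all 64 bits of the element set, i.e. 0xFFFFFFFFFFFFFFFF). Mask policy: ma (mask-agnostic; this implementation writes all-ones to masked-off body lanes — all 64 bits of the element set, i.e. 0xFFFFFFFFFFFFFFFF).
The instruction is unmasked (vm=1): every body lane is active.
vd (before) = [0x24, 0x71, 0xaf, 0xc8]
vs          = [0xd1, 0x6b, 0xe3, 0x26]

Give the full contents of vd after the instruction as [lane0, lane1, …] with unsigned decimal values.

lanes per group: 256·1/64 = 4
vl ← min(14, 4) = 4
lane  0: xor(0x24,0xd1) ⇒ 0xf5
lane  1: xor(0x71,0x6b) ⇒ 0x1a
lane  2: xor(0xaf,0xe3) ⇒ 0x4c
lane  3: xor(0xc8,0x26) ⇒ 0xee

vd = [245, 26, 76, 238]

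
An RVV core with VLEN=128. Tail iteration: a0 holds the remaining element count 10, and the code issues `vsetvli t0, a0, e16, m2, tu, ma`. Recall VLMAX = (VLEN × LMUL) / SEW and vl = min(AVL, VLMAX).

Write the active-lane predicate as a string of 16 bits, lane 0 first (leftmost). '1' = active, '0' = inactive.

predicate = 1111111111000000

VLMAX = (128 × 2) / 16 = 16 lanes
vl ← min(10, 16) = 10
bits (lane 0 leftmost): 1111111111000000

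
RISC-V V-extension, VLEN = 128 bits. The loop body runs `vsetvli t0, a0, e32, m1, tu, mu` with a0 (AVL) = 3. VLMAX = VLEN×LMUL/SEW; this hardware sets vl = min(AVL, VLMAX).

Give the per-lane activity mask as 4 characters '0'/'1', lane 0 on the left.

VLMAX = VLEN×LMUL/SEW = 128×1/32 = 4
AVL=3 ≤ VLMAX=4, so vl = 3
bits (lane 0 leftmost): 1110

predicate = 1110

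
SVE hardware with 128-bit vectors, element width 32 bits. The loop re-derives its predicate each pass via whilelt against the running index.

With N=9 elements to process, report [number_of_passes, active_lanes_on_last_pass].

lane count: 128 div 32 = 4
9 elements at 4/iter → 3 passes, remainder 1 on the last

[iterations, last_vl] = [3, 1]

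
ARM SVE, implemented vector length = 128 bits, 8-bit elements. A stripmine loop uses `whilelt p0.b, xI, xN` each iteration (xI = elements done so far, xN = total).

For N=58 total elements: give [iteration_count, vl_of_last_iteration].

register lanes = 128/8 = 16
58 elements at 16/iter → 4 passes, remainder 10 on the last

[iterations, last_vl] = [4, 10]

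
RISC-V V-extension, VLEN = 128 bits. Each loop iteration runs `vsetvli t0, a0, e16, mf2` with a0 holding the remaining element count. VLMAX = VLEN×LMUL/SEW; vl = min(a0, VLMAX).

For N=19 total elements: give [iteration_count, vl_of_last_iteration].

VLMAX = VLEN×LMUL/SEW = 128×1/2/16 = 4
19 elements at 4/iter → 5 passes, remainder 3 on the last

[iterations, last_vl] = [5, 3]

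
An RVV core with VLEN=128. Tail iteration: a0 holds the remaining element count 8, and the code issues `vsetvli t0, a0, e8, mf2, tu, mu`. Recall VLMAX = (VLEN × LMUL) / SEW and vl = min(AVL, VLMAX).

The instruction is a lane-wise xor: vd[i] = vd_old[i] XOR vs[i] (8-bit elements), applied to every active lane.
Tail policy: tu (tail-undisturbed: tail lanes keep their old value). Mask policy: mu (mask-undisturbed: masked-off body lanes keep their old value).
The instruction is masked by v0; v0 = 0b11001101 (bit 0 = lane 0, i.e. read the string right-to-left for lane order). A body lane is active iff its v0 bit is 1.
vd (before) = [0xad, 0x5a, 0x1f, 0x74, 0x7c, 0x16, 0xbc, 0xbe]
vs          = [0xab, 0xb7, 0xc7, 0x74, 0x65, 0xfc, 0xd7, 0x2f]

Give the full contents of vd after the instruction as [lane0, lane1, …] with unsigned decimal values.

vd = [6, 90, 216, 0, 124, 22, 107, 145]

VLMAX = VLEN×LMUL/SEW = 128×1/2/8 = 8
vl ← min(8, 8) = 8
[0] xor(0xad,0xab) = 0x06
[1] mask-off/keep = 0x5a
[2] xor(0x1f,0xc7) = 0xd8
[3] xor(0x74,0x74) = 0x00
[4] mask-off/keep = 0x7c
[5] mask-off/keep = 0x16
[6] xor(0xbc,0xd7) = 0x6b
[7] xor(0xbe,0x2f) = 0x91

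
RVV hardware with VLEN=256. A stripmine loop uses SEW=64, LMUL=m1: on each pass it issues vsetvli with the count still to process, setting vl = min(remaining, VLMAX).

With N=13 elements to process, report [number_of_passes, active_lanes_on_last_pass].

[iterations, last_vl] = [4, 1]

VLMAX = (256 × 1) / 64 = 4 lanes
N=13: ⌈13/4⌉ = 4 iters; last vl = 13 − 3×4 = 1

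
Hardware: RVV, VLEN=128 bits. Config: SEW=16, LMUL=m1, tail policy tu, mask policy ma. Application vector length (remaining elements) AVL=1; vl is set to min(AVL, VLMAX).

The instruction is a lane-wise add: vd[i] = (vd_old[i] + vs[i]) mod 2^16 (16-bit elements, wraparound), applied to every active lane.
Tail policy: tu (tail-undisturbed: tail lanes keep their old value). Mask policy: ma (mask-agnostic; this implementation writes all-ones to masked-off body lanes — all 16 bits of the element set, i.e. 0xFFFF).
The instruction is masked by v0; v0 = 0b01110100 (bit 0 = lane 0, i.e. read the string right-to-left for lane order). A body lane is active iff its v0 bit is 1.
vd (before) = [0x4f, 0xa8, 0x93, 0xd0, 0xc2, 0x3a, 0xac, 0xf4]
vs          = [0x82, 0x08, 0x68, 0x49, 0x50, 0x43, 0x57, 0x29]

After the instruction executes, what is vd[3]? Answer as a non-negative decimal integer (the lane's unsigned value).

vd[3] = 208

lanes per group: 128·1/16 = 8
vl ← min(1, 8) = 1
vd[0] mask-off/ones -> 0xffff
vd[1] tail/keep -> 0xa8
vd[2] tail/keep -> 0x93
vd[3] tail/keep -> 0xd0
vd[4] tail/keep -> 0xc2
vd[5] tail/keep -> 0x3a
vd[6] tail/keep -> 0xac
vd[7] tail/keep -> 0xf4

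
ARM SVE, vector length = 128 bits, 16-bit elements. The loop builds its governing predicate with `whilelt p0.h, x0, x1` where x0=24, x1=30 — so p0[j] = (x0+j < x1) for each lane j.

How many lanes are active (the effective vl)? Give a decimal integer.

lane count: 128 div 16 = 8
active while 24+j < 30, i.e. j ∈ [0,6) capped at 8 ⇒ 6

vl = 6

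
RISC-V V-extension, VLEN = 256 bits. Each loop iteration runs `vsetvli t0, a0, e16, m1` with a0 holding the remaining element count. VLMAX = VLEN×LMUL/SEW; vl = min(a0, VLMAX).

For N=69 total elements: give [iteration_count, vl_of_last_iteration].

[iterations, last_vl] = [5, 5]

VLMAX = (256 × 1) / 16 = 16 lanes
69 elements at 16/iter → 5 passes, remainder 5 on the last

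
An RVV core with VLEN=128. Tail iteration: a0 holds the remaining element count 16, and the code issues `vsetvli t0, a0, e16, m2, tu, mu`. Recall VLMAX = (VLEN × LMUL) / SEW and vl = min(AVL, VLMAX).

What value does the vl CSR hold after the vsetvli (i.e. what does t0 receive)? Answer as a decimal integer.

vl = 16

VLMAX = VLEN×LMUL/SEW = 128×2/16 = 16
vl = min(AVL, VLMAX) = min(16, 16) = 16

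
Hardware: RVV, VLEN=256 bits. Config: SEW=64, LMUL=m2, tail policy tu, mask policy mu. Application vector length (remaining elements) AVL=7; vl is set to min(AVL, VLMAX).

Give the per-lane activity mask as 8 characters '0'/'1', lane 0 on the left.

predicate = 11111110

lanes per group: 256·2/64 = 8
AVL=7 ≤ VLMAX=8, so vl = 7
bits (lane 0 leftmost): 11111110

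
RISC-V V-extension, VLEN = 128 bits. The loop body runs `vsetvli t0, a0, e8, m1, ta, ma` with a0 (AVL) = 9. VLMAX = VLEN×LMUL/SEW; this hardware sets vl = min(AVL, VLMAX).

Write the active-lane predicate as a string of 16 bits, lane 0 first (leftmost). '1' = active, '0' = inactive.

VLMAX = (128 × 1) / 8 = 16 lanes
vl = min(AVL, VLMAX) = min(9, 16) = 9
bits (lane 0 leftmost): 1111111110000000

predicate = 1111111110000000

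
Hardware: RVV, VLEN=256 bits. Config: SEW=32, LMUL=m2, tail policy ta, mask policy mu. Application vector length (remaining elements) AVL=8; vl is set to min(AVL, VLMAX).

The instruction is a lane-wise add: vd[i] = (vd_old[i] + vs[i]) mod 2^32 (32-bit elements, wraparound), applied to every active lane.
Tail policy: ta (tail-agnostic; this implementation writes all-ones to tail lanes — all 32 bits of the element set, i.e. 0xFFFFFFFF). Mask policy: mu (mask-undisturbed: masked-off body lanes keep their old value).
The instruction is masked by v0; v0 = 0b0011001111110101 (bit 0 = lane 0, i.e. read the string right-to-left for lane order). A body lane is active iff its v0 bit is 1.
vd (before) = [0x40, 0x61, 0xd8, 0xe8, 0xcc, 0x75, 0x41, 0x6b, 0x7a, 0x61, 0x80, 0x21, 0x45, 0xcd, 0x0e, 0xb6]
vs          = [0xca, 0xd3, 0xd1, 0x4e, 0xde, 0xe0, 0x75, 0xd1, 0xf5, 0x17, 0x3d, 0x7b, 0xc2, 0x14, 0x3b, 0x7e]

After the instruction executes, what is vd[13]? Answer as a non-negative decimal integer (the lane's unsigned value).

vd[13] = 4294967295

VLMAX = (256 × 2) / 32 = 16 lanes
vl ← min(8, 16) = 8
  i=0: add(0x40,0xca) → 266
  i=1: mask-off/keep → 97
  i=2: add(0xd8,0xd1) → 425
  i=3: mask-off/keep → 232
  i=4: add(0xcc,0xde) → 426
  i=5: add(0x75,0xe0) → 341
  i=6: add(0x41,0x75) → 182
  i=7: add(0x6b,0xd1) → 316
  i=8: tail/ones → 4294967295
  i=9: tail/ones → 4294967295
  i=10: tail/ones → 4294967295
  i=11: tail/ones → 4294967295
  i=12: tail/ones → 4294967295
  i=13: tail/ones → 4294967295
  i=14: tail/ones → 4294967295
  i=15: tail/ones → 4294967295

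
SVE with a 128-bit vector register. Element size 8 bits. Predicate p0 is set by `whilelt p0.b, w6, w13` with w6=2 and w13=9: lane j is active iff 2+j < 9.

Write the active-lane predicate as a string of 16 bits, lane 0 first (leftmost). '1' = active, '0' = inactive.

predicate = 1111111000000000

register lanes = 128/8 = 16
whilelt: lane j active iff 2+j < 9 → j < 7 → 7 active
bits (lane 0 leftmost): 1111111000000000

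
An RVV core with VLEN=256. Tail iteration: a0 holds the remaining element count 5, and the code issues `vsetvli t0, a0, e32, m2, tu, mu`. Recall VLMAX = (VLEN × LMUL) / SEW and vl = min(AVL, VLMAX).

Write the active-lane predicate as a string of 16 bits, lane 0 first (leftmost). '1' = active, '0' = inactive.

predicate = 1111100000000000

lanes per group: 256·2/32 = 16
vl ← min(5, 16) = 5
bits (lane 0 leftmost): 1111100000000000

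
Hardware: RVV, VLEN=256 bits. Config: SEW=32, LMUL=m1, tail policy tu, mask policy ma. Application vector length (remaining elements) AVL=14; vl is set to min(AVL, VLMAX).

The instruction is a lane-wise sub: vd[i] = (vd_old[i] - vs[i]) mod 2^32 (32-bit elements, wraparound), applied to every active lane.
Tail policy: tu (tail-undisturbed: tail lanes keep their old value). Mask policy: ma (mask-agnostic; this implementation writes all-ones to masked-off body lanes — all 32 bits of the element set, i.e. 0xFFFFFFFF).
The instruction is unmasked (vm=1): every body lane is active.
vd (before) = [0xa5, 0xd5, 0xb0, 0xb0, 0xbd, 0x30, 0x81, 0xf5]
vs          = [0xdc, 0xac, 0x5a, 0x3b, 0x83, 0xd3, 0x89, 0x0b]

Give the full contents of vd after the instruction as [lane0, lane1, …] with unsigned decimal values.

VLMAX = (256 × 1) / 32 = 8 lanes
AVL=14 > VLMAX=8, so vl = 8
lane  0: sub(0xa5,0xdc) ⇒ 0xffffffc9
lane  1: sub(0xd5,0xac) ⇒ 0x29
lane  2: sub(0xb0,0x5a) ⇒ 0x56
lane  3: sub(0xb0,0x3b) ⇒ 0x75
lane  4: sub(0xbd,0x83) ⇒ 0x3a
lane  5: sub(0x30,0xd3) ⇒ 0xffffff5d
lane  6: sub(0x81,0x89) ⇒ 0xfffffff8
lane  7: sub(0xf5,0x0b) ⇒ 0xea

vd = [4294967241, 41, 86, 117, 58, 4294967133, 4294967288, 234]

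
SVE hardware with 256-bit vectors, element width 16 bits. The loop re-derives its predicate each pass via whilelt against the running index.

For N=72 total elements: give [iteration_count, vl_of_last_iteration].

register lanes = 256/16 = 16
N=72: ⌈72/16⌉ = 5 iters; last vl = 72 − 4×16 = 8

[iterations, last_vl] = [5, 8]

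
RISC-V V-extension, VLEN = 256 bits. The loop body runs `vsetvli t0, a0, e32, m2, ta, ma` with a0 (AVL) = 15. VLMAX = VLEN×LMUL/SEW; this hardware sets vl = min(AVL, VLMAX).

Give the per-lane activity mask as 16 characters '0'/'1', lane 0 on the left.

predicate = 1111111111111110

VLMAX = (256 × 2) / 32 = 16 lanes
AVL=15 ≤ VLMAX=16, so vl = 15
bits (lane 0 leftmost): 1111111111111110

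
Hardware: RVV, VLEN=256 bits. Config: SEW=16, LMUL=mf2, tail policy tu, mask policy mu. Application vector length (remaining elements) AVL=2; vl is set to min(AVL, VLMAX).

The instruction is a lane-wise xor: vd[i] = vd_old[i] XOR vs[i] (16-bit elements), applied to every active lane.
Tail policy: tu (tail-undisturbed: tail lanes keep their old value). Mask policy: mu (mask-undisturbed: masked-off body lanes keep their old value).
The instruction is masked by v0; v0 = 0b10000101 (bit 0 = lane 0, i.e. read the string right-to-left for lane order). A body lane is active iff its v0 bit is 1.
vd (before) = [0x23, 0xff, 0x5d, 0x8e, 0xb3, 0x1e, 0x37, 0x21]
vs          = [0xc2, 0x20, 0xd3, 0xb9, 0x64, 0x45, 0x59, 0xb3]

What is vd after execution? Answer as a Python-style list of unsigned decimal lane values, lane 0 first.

VLMAX = (256 × 1/2) / 16 = 8 lanes
vl ← min(2, 8) = 2
[0] xor(0x23,0xc2) = 0xe1
[1] mask-off/keep = 0xff
[2] tail/keep = 0x5d
[3] tail/keep = 0x8e
[4] tail/keep = 0xb3
[5] tail/keep = 0x1e
[6] tail/keep = 0x37
[7] tail/keep = 0x21

vd = [225, 255, 93, 142, 179, 30, 55, 33]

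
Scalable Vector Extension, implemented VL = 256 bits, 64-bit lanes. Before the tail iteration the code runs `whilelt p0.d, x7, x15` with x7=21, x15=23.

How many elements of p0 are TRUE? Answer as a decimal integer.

lane count: 256 div 64 = 4
whilelt: lane j active iff 21+j < 23 → j < 2 → 2 active

vl = 2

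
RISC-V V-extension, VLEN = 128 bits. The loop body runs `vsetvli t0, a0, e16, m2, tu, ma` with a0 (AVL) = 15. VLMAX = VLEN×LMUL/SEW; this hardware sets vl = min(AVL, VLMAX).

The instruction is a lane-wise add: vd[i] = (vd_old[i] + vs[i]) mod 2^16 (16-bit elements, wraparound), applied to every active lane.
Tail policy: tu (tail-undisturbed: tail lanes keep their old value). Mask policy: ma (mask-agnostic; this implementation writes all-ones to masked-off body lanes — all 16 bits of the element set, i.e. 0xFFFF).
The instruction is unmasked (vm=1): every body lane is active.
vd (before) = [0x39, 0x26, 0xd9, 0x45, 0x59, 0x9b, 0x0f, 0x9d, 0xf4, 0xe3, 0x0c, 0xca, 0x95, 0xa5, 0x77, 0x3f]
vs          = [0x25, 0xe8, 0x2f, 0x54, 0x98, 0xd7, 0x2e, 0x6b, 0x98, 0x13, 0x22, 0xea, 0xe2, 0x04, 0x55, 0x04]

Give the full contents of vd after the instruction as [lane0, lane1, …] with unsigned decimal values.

VLMAX = VLEN×LMUL/SEW = 128×2/16 = 16
vl = min(AVL, VLMAX) = min(15, 16) = 15
  i=0: add(0x39,0x25) → 94
  i=1: add(0x26,0xe8) → 270
  i=2: add(0xd9,0x2f) → 264
  i=3: add(0x45,0x54) → 153
  i=4: add(0x59,0x98) → 241
  i=5: add(0x9b,0xd7) → 370
  i=6: add(0x0f,0x2e) → 61
  i=7: add(0x9d,0x6b) → 264
  i=8: add(0xf4,0x98) → 396
  i=9: add(0xe3,0x13) → 246
  i=10: add(0x0c,0x22) → 46
  i=11: add(0xca,0xea) → 436
  i=12: add(0x95,0xe2) → 375
  i=13: add(0xa5,0x04) → 169
  i=14: add(0x77,0x55) → 204
  i=15: tail/keep → 63

vd = [94, 270, 264, 153, 241, 370, 61, 264, 396, 246, 46, 436, 375, 169, 204, 63]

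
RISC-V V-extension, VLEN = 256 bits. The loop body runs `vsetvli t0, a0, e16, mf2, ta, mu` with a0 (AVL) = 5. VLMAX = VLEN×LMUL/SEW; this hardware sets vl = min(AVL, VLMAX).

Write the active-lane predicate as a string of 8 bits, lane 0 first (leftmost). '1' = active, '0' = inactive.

predicate = 11111000

VLMAX = (256 × 1/2) / 16 = 8 lanes
vl ← min(5, 8) = 5
bits (lane 0 leftmost): 11111000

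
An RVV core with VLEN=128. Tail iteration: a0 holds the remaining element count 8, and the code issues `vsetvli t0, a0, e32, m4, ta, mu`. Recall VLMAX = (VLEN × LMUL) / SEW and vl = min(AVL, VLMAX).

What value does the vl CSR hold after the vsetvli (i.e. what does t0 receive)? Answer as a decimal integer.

vl = 8

VLMAX = VLEN×LMUL/SEW = 128×4/32 = 16
vl ← min(8, 16) = 8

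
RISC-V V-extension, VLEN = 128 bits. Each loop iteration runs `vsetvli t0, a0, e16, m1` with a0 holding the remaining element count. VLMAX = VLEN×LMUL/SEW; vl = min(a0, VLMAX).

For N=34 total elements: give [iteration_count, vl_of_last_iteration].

lanes per group: 128·1/16 = 8
N=34: ⌈34/8⌉ = 5 iters; last vl = 34 − 4×8 = 2

[iterations, last_vl] = [5, 2]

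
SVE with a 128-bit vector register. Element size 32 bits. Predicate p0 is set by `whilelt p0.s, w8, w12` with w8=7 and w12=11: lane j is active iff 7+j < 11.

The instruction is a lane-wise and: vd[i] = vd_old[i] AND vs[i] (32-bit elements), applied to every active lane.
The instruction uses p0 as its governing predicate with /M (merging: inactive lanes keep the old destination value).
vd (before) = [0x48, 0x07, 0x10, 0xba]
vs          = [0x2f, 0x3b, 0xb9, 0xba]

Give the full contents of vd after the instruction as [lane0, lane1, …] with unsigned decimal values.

vd = [8, 3, 16, 186]

128-bit reg / 32-bit elem → 4 lanes
whilelt: lane j active iff 7+j < 11 → j < 4 → 4 active
[0] and(0x48,0x2f) = 0x08
[1] and(0x07,0x3b) = 0x03
[2] and(0x10,0xb9) = 0x10
[3] and(0xba,0xba) = 0xba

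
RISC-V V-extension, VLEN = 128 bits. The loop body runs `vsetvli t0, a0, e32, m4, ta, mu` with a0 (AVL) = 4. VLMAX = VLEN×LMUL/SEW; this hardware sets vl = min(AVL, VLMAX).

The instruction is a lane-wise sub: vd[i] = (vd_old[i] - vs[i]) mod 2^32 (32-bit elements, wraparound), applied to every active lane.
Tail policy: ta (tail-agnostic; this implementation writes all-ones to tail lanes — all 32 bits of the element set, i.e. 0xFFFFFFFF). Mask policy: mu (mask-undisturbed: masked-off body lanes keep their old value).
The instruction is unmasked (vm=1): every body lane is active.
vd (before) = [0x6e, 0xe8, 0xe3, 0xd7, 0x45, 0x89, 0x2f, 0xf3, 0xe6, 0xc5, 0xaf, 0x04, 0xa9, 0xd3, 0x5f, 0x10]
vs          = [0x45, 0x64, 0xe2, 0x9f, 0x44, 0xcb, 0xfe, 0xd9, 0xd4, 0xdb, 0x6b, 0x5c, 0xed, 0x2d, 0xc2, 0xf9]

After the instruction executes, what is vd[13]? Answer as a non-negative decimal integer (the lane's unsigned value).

vd[13] = 4294967295

VLMAX = VLEN×LMUL/SEW = 128×4/32 = 16
AVL=4 ≤ VLMAX=16, so vl = 4
  i=0: sub(0x6e,0x45) → 41
  i=1: sub(0xe8,0x64) → 132
  i=2: sub(0xe3,0xe2) → 1
  i=3: sub(0xd7,0x9f) → 56
  i=4: tail/ones → 4294967295
  i=5: tail/ones → 4294967295
  i=6: tail/ones → 4294967295
  i=7: tail/ones → 4294967295
  i=8: tail/ones → 4294967295
  i=9: tail/ones → 4294967295
  i=10: tail/ones → 4294967295
  i=11: tail/ones → 4294967295
  i=12: tail/ones → 4294967295
  i=13: tail/ones → 4294967295
  i=14: tail/ones → 4294967295
  i=15: tail/ones → 4294967295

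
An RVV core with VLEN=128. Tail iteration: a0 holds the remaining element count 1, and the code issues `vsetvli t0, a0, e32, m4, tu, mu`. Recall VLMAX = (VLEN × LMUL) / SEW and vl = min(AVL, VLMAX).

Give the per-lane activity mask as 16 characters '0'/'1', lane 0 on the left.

predicate = 1000000000000000

VLMAX = VLEN×LMUL/SEW = 128×4/32 = 16
AVL=1 ≤ VLMAX=16, so vl = 1
bits (lane 0 leftmost): 1000000000000000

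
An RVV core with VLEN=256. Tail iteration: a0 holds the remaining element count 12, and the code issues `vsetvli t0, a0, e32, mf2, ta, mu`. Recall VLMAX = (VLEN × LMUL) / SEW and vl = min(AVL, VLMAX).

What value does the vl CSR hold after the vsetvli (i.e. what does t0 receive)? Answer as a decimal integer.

VLMAX = (256 × 1/2) / 32 = 4 lanes
vl = min(AVL, VLMAX) = min(12, 4) = 4

vl = 4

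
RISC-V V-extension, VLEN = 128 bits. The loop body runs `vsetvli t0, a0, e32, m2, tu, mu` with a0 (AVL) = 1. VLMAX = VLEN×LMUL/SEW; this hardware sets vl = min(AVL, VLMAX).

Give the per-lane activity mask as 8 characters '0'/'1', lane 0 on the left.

lanes per group: 128·2/32 = 8
vl ← min(1, 8) = 1
bits (lane 0 leftmost): 10000000

predicate = 10000000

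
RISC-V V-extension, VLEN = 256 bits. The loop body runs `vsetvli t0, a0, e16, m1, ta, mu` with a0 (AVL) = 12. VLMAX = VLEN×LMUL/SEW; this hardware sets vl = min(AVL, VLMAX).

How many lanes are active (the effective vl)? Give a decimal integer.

lanes per group: 256·1/16 = 16
vl = min(AVL, VLMAX) = min(12, 16) = 12

vl = 12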